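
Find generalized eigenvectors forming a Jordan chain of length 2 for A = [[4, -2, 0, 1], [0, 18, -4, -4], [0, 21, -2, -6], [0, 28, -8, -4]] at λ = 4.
We seek v_1 ∈ ker((A - 4I)^2) \ ker(A - 4I), then set v_{i+1} = (A - 4I) v_i.

One such chain is v_1 = [[0, 3, 4, 6]]^T, v_2 = [[0, 2, 3, 4]]^T. Check: (A - 4I) v_2 = [[0, 0, 0, 0]]^T = 0.

v_1 = [[0, 3, 4, 6]]^T, v_2 = [[0, 2, 3, 4]]^T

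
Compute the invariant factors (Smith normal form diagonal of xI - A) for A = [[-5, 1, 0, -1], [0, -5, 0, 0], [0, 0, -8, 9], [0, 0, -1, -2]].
x + 5, (x + 5)^3

The Jordan structure of A has elementary divisors (x + 5)^3, (x + 5). Arranging the block sizes at each eigenvalue in decreasing order and taking row products gives the invariant factors.

Invariant factors (smallest first, each dividing the next): x + 5, (x + 5)^3.

Check: the last factor (x + 5)^3 is the minimal polynomial, and the product (x + 5)^4 is the characteristic polynomial.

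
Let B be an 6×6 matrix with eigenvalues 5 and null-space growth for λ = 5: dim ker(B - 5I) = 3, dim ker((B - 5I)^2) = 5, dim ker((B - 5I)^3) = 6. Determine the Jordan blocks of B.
λ = 5: successive nullity increments [3, 2, 1] count blocks of size ≥ k; block sizes are [3, 2, 1].

Jordan blocks: (5, 3), (5, 2), (5, 1)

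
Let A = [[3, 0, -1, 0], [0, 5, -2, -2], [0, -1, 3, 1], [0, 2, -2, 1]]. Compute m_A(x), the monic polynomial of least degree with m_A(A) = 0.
m_A(x) = (x - 3)^3

The characteristic polynomial factors as (x - 3)^4. The minimal polynomial is ∏(x - λ)^{k_λ} where k_λ is the size of the largest Jordan block at λ.

For λ = 3: rank(A - 3I) = 2, and the largest Jordan block has size 3 (the smallest k with rank((A - 3I)^k) = rank((A - 3I)^(k+1))).

So m_A(x) = (x - 3)^3.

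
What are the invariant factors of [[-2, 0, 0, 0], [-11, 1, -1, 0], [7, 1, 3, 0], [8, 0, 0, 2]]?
x - 2, (x - 2)^2(x + 2)

The Jordan structure of A has elementary divisors (x + 2), (x - 2)^2, (x - 2). Arranging the block sizes at each eigenvalue in decreasing order and taking row products gives the invariant factors.

Invariant factors (smallest first, each dividing the next): x - 2, (x - 2)^2(x + 2).

Check: the last factor (x - 2)^2(x + 2) is the minimal polynomial, and the product (x - 2)^3(x + 2) is the characteristic polynomial.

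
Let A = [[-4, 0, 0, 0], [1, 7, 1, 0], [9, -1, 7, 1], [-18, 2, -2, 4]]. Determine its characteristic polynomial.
xI - A = [[x + 4, 0, 0, 0], [-1, x - 7, -1, 0], [-9, 1, x - 7, -1], [18, -2, 2, x - 4]].

Expanding det(xI - A) along the first row:
det(xI - A) = + (x + 4)·det([[x - 7, -1, 0], [1, x - 7, -1], [-2, 2, x - 4]]) - (0)·det([[-1, -1, 0], [-9, x - 7, -1], [18, 2, x - 4]]) + (0)·det([[-1, x - 7, 0], [-9, 1, -1], [18, -2, x - 4]]) - (0)·det([[-1, x - 7, -1], [-9, 1, x - 7], [18, -2, 2]]).

Evaluating gives χ_A(x) = x^4 - 14x^3 + 36x^2 + 216x - 864 = (x - 6)^3(x + 4).

χ_A(x) = (x - 6)^3(x + 4)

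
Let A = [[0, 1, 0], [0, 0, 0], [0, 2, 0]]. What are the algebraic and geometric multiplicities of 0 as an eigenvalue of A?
The characteristic polynomial is x^3, so the factor x appears with exponent 3: the algebraic multiplicity is 3.

rank(A) = 1, so the eigenspace has dimension 3 - 1 = 2: the geometric multiplicity is 2.

Since 2 < 3, A is not diagonalizable.

algebraic multiplicity 3, geometric multiplicity 2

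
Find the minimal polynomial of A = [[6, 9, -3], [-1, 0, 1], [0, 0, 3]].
m_A(x) = (x - 3)^2

The characteristic polynomial factors as (x - 3)^3. The minimal polynomial is ∏(x - λ)^{k_λ} where k_λ is the size of the largest Jordan block at λ.

For λ = 3: rank(A - 3I) = 1, and the largest Jordan block has size 2 (the smallest k with rank((A - 3I)^k) = rank((A - 3I)^(k+1))).

So m_A(x) = (x - 3)^2.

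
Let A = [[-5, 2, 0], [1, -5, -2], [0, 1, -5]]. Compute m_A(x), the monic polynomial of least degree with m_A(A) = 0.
The characteristic polynomial factors as (x + 5)^3. The minimal polynomial is ∏(x - λ)^{k_λ} where k_λ is the size of the largest Jordan block at λ.

For λ = -5: rank(A + 5I) = 2, and the largest Jordan block has size 3 (the smallest k with rank((A + 5I)^k) = rank((A + 5I)^(k+1))).

So m_A(x) = (x + 5)^3.

m_A(x) = (x + 5)^3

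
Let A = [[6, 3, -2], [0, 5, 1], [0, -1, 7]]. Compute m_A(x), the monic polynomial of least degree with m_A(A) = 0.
m_A(x) = (x - 6)^3

The characteristic polynomial factors as (x - 6)^3. The minimal polynomial is ∏(x - λ)^{k_λ} where k_λ is the size of the largest Jordan block at λ.

For λ = 6: rank(A - 6I) = 2, and the largest Jordan block has size 3 (the smallest k with rank((A - 6I)^k) = rank((A - 6I)^(k+1))).

So m_A(x) = (x - 6)^3.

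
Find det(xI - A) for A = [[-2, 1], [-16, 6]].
xI - A = [[x + 2, -1], [16, x - 6]].

Expanding det(xI - A) along the first row:
det(xI - A) = + (x + 2)·det([[x - 6]]) - (-1)·det([[16]]).

Evaluating gives χ_A(x) = x^2 - 4x + 4 = (x - 2)^2.

χ_A(x) = (x - 2)^2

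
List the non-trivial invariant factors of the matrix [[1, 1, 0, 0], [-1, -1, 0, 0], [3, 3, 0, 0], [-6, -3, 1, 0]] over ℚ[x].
x^2, x^2

The Jordan structure of A has elementary divisors x^2, x^2. Arranging the block sizes at each eigenvalue in decreasing order and taking row products gives the invariant factors.

Invariant factors (smallest first, each dividing the next): x^2, x^2.

Check: the last factor x^2 is the minimal polynomial, and the product x^4 is the characteristic polynomial.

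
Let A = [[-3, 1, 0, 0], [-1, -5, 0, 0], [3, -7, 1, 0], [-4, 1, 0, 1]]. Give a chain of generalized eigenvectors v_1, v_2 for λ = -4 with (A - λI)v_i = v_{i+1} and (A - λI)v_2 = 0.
v_1 = [[0, 1, 1, 0]]^T, v_2 = [[1, -1, -2, 1]]^T

We seek v_1 ∈ ker((A + 4I)^2) \ ker(A + 4I), then set v_{i+1} = (A + 4I) v_i.

One such chain is v_1 = [[0, 1, 1, 0]]^T, v_2 = [[1, -1, -2, 1]]^T. Check: (A + 4I) v_2 = [[0, 0, 0, 0]]^T = 0.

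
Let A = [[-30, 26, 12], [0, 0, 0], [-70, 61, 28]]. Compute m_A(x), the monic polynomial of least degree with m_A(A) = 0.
The characteristic polynomial factors as x^2(x + 2). The minimal polynomial is ∏(x - λ)^{k_λ} where k_λ is the size of the largest Jordan block at λ.

For λ = -2: rank(A + 2I) = 2, and the largest Jordan block has size 1 (the smallest k with rank((A + 2I)^k) = rank((A + 2I)^(k+1))).
For λ = 0: rank(A) = 2, and the largest Jordan block has size 2 (the smallest k with rank(A^k) = rank(A^(k+1))).

So m_A(x) = x^2(x + 2).

m_A(x) = x^2(x + 2)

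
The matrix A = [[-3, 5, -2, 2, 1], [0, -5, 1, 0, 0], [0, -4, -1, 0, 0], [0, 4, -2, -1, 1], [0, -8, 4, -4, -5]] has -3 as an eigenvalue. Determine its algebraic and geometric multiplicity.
The characteristic polynomial is (x + 3)^5, so the factor x + 3 appears with exponent 5: the algebraic multiplicity is 5.

rank(A + 3I) = 3, so the eigenspace has dimension 5 - 3 = 2: the geometric multiplicity is 2.

Since 2 < 5, A is not diagonalizable.

algebraic multiplicity 5, geometric multiplicity 2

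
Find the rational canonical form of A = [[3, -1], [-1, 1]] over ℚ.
R = [[0, -2], [1, 4]]

The invariant factors of A (the non-unit diagonal entries of the Smith normal form of xI - A over ℚ[x]) are x^2 - 4x + 2, each dividing the next. The characteristic polynomial is their product, x^2 - 4x + 2.

The rational canonical form is the block-diagonal matrix of companion matrices C(f_i):
R = [[0, -2], [1, 4]].

Note the characteristic polynomial does not split into linear factors over ℚ, so A has no Jordan form over ℚ; the rational canonical form exists over any field.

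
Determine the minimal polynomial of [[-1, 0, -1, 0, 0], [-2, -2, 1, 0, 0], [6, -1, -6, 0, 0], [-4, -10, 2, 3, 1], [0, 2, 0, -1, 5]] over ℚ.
m_A(x) = (x - 4)^2(x + 3)^3

The characteristic polynomial factors as (x - 4)^2(x + 3)^3. The minimal polynomial is ∏(x - λ)^{k_λ} where k_λ is the size of the largest Jordan block at λ.

For λ = -3: rank(A + 3I) = 4, and the largest Jordan block has size 3 (the smallest k with rank((A + 3I)^k) = rank((A + 3I)^(k+1))).
For λ = 4: rank(A - 4I) = 4, and the largest Jordan block has size 2 (the smallest k with rank((A - 4I)^k) = rank((A - 4I)^(k+1))).

So m_A(x) = (x - 4)^2(x + 3)^3.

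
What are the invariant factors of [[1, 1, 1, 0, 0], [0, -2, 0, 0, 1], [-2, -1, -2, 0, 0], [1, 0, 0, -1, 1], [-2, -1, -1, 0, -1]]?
The Jordan structure of A has elementary divisors (x + 1)^3, (x + 1)^2. Arranging the block sizes at each eigenvalue in decreasing order and taking row products gives the invariant factors.

Invariant factors (smallest first, each dividing the next): (x + 1)^2, (x + 1)^3.

Check: the last factor (x + 1)^3 is the minimal polynomial, and the product (x + 1)^5 is the characteristic polynomial.

(x + 1)^2, (x + 1)^3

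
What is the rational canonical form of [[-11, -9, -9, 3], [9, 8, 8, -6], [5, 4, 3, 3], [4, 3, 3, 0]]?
R = [[0, 0, 0, 3], [1, 0, 0, -8], [0, 1, 0, 6], [0, 0, 1, 0]]

The invariant factors of A (the non-unit diagonal entries of the Smith normal form of xI - A over ℚ[x]) are (x - 1)^3(x + 3), each dividing the next. The characteristic polynomial is their product, (x - 1)^3(x + 3).

The rational canonical form is the block-diagonal matrix of companion matrices C(f_i):
R = [[0, 0, 0, 3], [1, 0, 0, -8], [0, 1, 0, 6], [0, 0, 1, 0]].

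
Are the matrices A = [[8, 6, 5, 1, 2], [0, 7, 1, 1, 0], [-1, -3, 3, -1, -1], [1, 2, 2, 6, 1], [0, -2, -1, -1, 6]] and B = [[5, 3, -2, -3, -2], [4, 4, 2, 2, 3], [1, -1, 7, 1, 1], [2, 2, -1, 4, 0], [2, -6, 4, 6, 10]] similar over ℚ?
Yes.

Two matrices over a field are similar if and only if they have the same invariant factors.

Both A and B have characteristic polynomial (x - 6)^5 and minimal polynomial (x - 6)^3. Computing further, both have invariant factors (x - 6)^2, (x - 6)^3. Hence A and B are similar.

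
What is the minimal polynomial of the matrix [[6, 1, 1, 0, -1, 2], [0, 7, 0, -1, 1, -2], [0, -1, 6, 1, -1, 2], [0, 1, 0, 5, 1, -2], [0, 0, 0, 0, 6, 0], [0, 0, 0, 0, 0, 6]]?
The characteristic polynomial factors as (x - 6)^6. The minimal polynomial is ∏(x - λ)^{k_λ} where k_λ is the size of the largest Jordan block at λ.

For λ = 6: rank(A - 6I) = 2, and the largest Jordan block has size 2 (the smallest k with rank((A - 6I)^k) = rank((A - 6I)^(k+1))).

So m_A(x) = (x - 6)^2.

m_A(x) = (x - 6)^2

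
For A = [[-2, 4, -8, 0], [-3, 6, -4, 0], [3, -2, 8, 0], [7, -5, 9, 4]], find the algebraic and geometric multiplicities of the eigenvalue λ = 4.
algebraic multiplicity 4, geometric multiplicity 2

The characteristic polynomial is (x - 4)^4, so the factor x - 4 appears with exponent 4: the algebraic multiplicity is 4.

rank(A - 4I) = 2, so the eigenspace has dimension 4 - 2 = 2: the geometric multiplicity is 2.

Since 2 < 4, A is not diagonalizable.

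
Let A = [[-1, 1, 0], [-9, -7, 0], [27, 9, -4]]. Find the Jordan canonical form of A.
The characteristic polynomial is det(xI - A) = (x + 4)^3, so the eigenvalues are -4 (algebraic multiplicity 3).

For λ = -4: rank(A + 4I) = 1, rank((A + 4I)^2) = 0. The eigenspace has dimension 3 - 1 = 2, so there are 2 Jordan blocks; the rank sequence gives block sizes [2, 1].

Assembling the blocks gives the Jordan form J above.

J = [[-4, 1, 0], [0, -4, 0], [0, 0, -4]]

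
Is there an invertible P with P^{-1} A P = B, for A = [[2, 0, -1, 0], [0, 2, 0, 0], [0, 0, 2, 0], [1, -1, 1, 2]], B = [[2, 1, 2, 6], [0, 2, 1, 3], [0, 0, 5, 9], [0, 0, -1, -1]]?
Two matrices over a field are similar if and only if they have the same invariant factors.

Both A and B have characteristic polynomial (x - 2)^4 and minimal polynomial (x - 2)^3. Computing further, both have invariant factors x - 2, (x - 2)^3. Hence A and B are similar.

Yes.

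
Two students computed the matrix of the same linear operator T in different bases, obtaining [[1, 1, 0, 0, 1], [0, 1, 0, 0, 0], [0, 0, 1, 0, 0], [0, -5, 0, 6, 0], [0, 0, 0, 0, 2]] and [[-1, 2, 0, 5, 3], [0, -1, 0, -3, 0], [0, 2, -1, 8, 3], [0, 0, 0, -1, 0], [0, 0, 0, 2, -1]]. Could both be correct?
No.

trace(A) = 11 but trace(B) = -5. The trace is a similarity invariant, so A and B are not similar.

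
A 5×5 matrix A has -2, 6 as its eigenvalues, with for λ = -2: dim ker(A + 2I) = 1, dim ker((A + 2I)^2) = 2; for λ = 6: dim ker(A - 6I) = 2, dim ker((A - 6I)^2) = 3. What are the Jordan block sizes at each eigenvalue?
λ = -2: successive nullity increments [1, 1] count blocks of size ≥ k; block sizes are [2].
λ = 6: successive nullity increments [2, 1] count blocks of size ≥ k; block sizes are [2, 1].

Jordan blocks: (-2, 2), (6, 2), (6, 1)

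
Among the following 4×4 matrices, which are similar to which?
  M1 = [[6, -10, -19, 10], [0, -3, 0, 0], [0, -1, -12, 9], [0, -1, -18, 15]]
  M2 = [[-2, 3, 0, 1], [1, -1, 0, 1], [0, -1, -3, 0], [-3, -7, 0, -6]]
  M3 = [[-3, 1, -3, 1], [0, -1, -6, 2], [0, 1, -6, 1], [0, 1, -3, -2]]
3 classes: {M1}, {M2}, {M3}

Characteristic polynomials: χ_{M1} = (x - 6)^2(x + 3)^2, χ_{M2} = (x + 3)^4, χ_{M3} = (x + 3)^4.

{M1}: invariant factors (x - 6)^2(x + 3)^2.

{M2}: invariant factors x + 3, (x + 3)^3.

{M3}: invariant factors x + 3, x + 3, (x + 3)^2.

Matrices are similar if and only if their invariant-factor lists agree; the partition into similarity classes is {M1}, {M2}, {M3}.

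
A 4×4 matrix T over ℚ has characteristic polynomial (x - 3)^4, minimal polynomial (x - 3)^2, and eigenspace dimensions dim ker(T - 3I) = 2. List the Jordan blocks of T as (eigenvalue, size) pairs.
λ = 3: algebraic multiplicity 4 (exponent in χ_T), largest block size 2 (exponent in m_T), 2 blocks (geometric multiplicity). These force block sizes [2, 2].

Jordan blocks: (3, 2), (3, 2)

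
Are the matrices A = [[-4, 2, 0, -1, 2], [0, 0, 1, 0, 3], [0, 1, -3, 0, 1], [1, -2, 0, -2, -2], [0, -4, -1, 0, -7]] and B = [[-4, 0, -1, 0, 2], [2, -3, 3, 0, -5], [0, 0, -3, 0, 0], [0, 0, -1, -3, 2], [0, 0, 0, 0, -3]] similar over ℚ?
Yes.

Two matrices over a field are similar if and only if they have the same invariant factors.

Both A and B have characteristic polynomial (x + 3)^4(x + 4) and minimal polynomial (x + 3)^2(x + 4). Computing further, both have invariant factors (x + 3)^2, (x + 3)^2(x + 4). Hence A and B are similar.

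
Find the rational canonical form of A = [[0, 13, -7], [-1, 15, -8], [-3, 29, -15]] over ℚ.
R = [[0, 0, 5], [1, 0, 1], [0, 1, 0]]

The invariant factors of A (the non-unit diagonal entries of the Smith normal form of xI - A over ℚ[x]) are x^3 - x - 5, each dividing the next. The characteristic polynomial is their product, x^3 - x - 5.

The rational canonical form is the block-diagonal matrix of companion matrices C(f_i):
R = [[0, 0, 5], [1, 0, 1], [0, 1, 0]].

Note the characteristic polynomial does not split into linear factors over ℚ, so A has no Jordan form over ℚ; the rational canonical form exists over any field.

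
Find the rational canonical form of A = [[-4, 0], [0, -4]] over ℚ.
The invariant factors of A (the non-unit diagonal entries of the Smith normal form of xI - A over ℚ[x]) are x + 4, x + 4, each dividing the next. The characteristic polynomial is their product, (x + 4)^2.

The rational canonical form is the block-diagonal matrix of companion matrices C(f_i):
R = [[-4, 0], [0, -4]].

R = [[-4, 0], [0, -4]]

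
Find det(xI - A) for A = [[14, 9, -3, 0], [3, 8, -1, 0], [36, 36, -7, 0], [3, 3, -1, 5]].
χ_A(x) = (x - 5)^4

xI - A = [[x - 14, -9, 3, 0], [-3, x - 8, 1, 0], [-36, -36, x + 7, 0], [-3, -3, 1, x - 5]].

Expanding det(xI - A) along the first row:
det(xI - A) = + (x - 14)·det([[x - 8, 1, 0], [-36, x + 7, 0], [-3, 1, x - 5]]) - (-9)·det([[-3, 1, 0], [-36, x + 7, 0], [-3, 1, x - 5]]) + (3)·det([[-3, x - 8, 0], [-36, -36, 0], [-3, -3, x - 5]]) - (0)·det([[-3, x - 8, 1], [-36, -36, x + 7], [-3, -3, 1]]).

Evaluating gives χ_A(x) = x^4 - 20x^3 + 150x^2 - 500x + 625 = (x - 5)^4.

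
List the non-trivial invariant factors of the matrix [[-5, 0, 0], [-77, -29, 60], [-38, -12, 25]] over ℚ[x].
(x - 1)(x + 5)^2

The Jordan structure of A has elementary divisors (x + 5)^2, (x - 1). Arranging the block sizes at each eigenvalue in decreasing order and taking row products gives the invariant factors.

Invariant factors (smallest first, each dividing the next): (x - 1)(x + 5)^2.

Check: the last factor (x - 1)(x + 5)^2 is the minimal polynomial, and the product (x - 1)(x + 5)^2 is the characteristic polynomial.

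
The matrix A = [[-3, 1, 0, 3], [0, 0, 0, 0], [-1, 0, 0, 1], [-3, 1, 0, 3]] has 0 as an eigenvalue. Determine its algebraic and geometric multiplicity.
The characteristic polynomial is x^4, so the factor x appears with exponent 4: the algebraic multiplicity is 4.

rank(A) = 2, so the eigenspace has dimension 4 - 2 = 2: the geometric multiplicity is 2.

Since 2 < 4, A is not diagonalizable.

algebraic multiplicity 4, geometric multiplicity 2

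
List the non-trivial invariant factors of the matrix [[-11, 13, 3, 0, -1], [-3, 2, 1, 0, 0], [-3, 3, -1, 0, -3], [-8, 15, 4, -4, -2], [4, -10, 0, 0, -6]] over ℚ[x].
(x + 4)^2, (x + 4)^3

The Jordan structure of A has elementary divisors (x + 4)^3, (x + 4)^2. Arranging the block sizes at each eigenvalue in decreasing order and taking row products gives the invariant factors.

Invariant factors (smallest first, each dividing the next): (x + 4)^2, (x + 4)^3.

Check: the last factor (x + 4)^3 is the minimal polynomial, and the product (x + 4)^5 is the characteristic polynomial.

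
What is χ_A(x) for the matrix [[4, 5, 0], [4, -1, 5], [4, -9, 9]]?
χ_A(x) = (x - 4)^3

xI - A = [[x - 4, -5, 0], [-4, x + 1, -5], [-4, 9, x - 9]].

Expanding det(xI - A) along the first row:
det(xI - A) = + (x - 4)·det([[x + 1, -5], [9, x - 9]]) - (-5)·det([[-4, -5], [-4, x - 9]]) + (0)·det([[-4, x + 1], [-4, 9]]).

Evaluating gives χ_A(x) = x^3 - 12x^2 + 48x - 64 = (x - 4)^3.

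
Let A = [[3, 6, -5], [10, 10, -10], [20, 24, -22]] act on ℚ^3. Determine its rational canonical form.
R = [[-2, 0, 0], [0, 0, -10], [0, 1, -7]]

The invariant factors of A (the non-unit diagonal entries of the Smith normal form of xI - A over ℚ[x]) are x + 2, (x + 2)(x + 5), each dividing the next. The characteristic polynomial is their product, (x + 2)^2(x + 5).

The rational canonical form is the block-diagonal matrix of companion matrices C(f_i):
R = [[-2, 0, 0], [0, 0, -10], [0, 1, -7]].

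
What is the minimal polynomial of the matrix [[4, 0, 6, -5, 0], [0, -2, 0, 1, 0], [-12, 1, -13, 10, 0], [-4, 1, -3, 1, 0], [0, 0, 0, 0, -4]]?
The characteristic polynomial factors as (x + 2)^3(x + 4)^2. The minimal polynomial is ∏(x - λ)^{k_λ} where k_λ is the size of the largest Jordan block at λ.

For λ = -4: rank(A + 4I) = 3, and the largest Jordan block has size 1 (the smallest k with rank((A + 4I)^k) = rank((A + 4I)^(k+1))).
For λ = -2: rank(A + 2I) = 4, and the largest Jordan block has size 3 (the smallest k with rank((A + 2I)^k) = rank((A + 2I)^(k+1))).

So m_A(x) = (x + 2)^3(x + 4).

m_A(x) = (x + 2)^3(x + 4)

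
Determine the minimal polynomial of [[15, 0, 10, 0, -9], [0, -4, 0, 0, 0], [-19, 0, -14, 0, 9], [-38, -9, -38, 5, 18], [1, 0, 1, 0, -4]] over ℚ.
The characteristic polynomial factors as (x - 5)^2(x + 4)^3. The minimal polynomial is ∏(x - λ)^{k_λ} where k_λ is the size of the largest Jordan block at λ.

For λ = -4: rank(A + 4I) = 3, and the largest Jordan block has size 2 (the smallest k with rank((A + 4I)^k) = rank((A + 4I)^(k+1))).
For λ = 5: rank(A - 5I) = 3, and the largest Jordan block has size 1 (the smallest k with rank((A - 5I)^k) = rank((A - 5I)^(k+1))).

So m_A(x) = (x - 5)(x + 4)^2.

m_A(x) = (x - 5)(x + 4)^2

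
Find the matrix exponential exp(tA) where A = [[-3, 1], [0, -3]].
A has Jordan form J = [[-3, 1], [0, -3]] with A = PJP^{-1}, so e^{tA} = P e^{tJ} P^{-1}.

For a Jordan block J_k(λ), e^{tJ_k(λ)} = e^{λt} · (I + tN + t^2 N^2/2! + ... + t^{k-1} N^{k-1}/(k-1)!) where N is the nilpotent superdiagonal part.

Assembling the blocks and conjugating back gives the entries of e^{tA} as shown above.

e^{tA} = [[e^{-3*t}, t*e^{-3*t}], [0, e^{-3*t}]]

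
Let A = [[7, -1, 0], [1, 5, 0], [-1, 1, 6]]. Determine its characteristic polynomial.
χ_A(x) = (x - 6)^3

xI - A = [[x - 7, 1, 0], [-1, x - 5, 0], [1, -1, x - 6]].

Expanding det(xI - A) along the first row:
det(xI - A) = + (x - 7)·det([[x - 5, 0], [-1, x - 6]]) - (1)·det([[-1, 0], [1, x - 6]]) + (0)·det([[-1, x - 5], [1, -1]]).

Evaluating gives χ_A(x) = x^3 - 18x^2 + 108x - 216 = (x - 6)^3.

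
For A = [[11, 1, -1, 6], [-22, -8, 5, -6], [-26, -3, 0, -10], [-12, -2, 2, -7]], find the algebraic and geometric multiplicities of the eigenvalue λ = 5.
The characteristic polynomial is (x - 5)(x + 3)^3, so the factor x - 5 appears with exponent 1: the algebraic multiplicity is 1.

rank(A - 5I) = 3, so the eigenspace has dimension 4 - 3 = 1: the geometric multiplicity is 1.

algebraic multiplicity 1, geometric multiplicity 1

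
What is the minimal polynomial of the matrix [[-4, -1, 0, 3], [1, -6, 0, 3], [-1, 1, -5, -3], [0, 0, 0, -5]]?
The characteristic polynomial factors as (x + 5)^4. The minimal polynomial is ∏(x - λ)^{k_λ} where k_λ is the size of the largest Jordan block at λ.

For λ = -5: rank(A + 5I) = 1, and the largest Jordan block has size 2 (the smallest k with rank((A + 5I)^k) = rank((A + 5I)^(k+1))).

So m_A(x) = (x + 5)^2.

m_A(x) = (x + 5)^2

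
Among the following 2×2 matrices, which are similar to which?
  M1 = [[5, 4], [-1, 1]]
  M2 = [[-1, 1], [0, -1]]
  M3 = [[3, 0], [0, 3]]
3 classes: {M1}, {M2}, {M3}

Characteristic polynomials: χ_{M1} = (x - 3)^2, χ_{M2} = (x + 1)^2, χ_{M3} = (x - 3)^2.

{M1}: invariant factors (x - 3)^2.

{M2}: invariant factors (x + 1)^2.

{M3}: invariant factors x - 3, x - 3.

Matrices are similar if and only if their invariant-factor lists agree; the partition into similarity classes is {M1}, {M2}, {M3}.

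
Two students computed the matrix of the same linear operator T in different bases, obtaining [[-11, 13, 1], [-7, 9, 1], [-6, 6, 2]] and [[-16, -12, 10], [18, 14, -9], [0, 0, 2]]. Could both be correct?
Yes.

Two matrices over a field are similar if and only if they have the same invariant factors.

Both A and B have characteristic polynomial (x - 2)^2(x + 4) and minimal polynomial (x - 2)^2(x + 4). Computing further, both have invariant factors (x - 2)^2(x + 4). Hence A and B are similar.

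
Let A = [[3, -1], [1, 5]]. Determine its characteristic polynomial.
χ_A(x) = (x - 4)^2

xI - A = [[x - 3, 1], [-1, x - 5]].

Expanding det(xI - A) along the first row:
det(xI - A) = + (x - 3)·det([[x - 5]]) - (1)·det([[-1]]).

Evaluating gives χ_A(x) = x^2 - 8x + 16 = (x - 4)^2.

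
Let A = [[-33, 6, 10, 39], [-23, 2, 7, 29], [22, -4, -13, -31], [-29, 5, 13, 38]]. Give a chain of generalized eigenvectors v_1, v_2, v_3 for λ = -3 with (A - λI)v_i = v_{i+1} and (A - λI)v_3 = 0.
We seek v_1 ∈ ker((A + 3I)^3) \ ker((A + 3I)^2), then set v_{i+1} = (A + 3I) v_i.

One such chain is v_1 = [[-6, -4, 4, -5]]^T, v_2 = [[1, 1, -1, 1]]^T, v_3 = [[5, 4, -3, 4]]^T. Check: (A + 3I) v_3 = [[0, 0, 0, 0]]^T = 0.

v_1 = [[-6, -4, 4, -5]]^T, v_2 = [[1, 1, -1, 1]]^T, v_3 = [[5, 4, -3, 4]]^T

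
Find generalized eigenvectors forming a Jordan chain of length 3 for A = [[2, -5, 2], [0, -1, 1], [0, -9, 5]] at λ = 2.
We seek v_1 ∈ ker((A - 2I)^3) \ ker((A - 2I)^2), then set v_{i+1} = (A - 2I) v_i.

One such chain is v_1 = [[-1, -1, -2]]^T, v_2 = [[1, 1, 3]]^T, v_3 = [[1, 0, 0]]^T. Check: (A - 2I) v_3 = [[0, 0, 0]]^T = 0.

v_1 = [[-1, -1, -2]]^T, v_2 = [[1, 1, 3]]^T, v_3 = [[1, 0, 0]]^T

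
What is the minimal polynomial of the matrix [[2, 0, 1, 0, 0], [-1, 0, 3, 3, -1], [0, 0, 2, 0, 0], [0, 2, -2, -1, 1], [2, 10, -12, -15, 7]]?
The characteristic polynomial factors as (x - 2)^5. The minimal polynomial is ∏(x - λ)^{k_λ} where k_λ is the size of the largest Jordan block at λ.

For λ = 2: rank(A - 2I) = 3, and the largest Jordan block has size 3 (the smallest k with rank((A - 2I)^k) = rank((A - 2I)^(k+1))).

So m_A(x) = (x - 2)^3.

m_A(x) = (x - 2)^3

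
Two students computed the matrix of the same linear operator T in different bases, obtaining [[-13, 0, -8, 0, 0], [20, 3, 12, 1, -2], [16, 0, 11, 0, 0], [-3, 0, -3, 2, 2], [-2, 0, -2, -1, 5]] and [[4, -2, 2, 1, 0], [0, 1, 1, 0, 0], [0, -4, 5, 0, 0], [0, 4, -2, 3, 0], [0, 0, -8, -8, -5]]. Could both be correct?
Two matrices over a field are similar if and only if they have the same invariant factors.

Both A and B have characteristic polynomial (x - 4)(x - 3)^3(x + 5) and minimal polynomial (x - 4)(x - 3)^2(x + 5). Computing further, both have invariant factors x - 3, (x - 4)(x - 3)^2(x + 5). Hence A and B are similar.

Yes.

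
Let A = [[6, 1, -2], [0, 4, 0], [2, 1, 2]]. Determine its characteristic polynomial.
χ_A(x) = (x - 4)^3

xI - A = [[x - 6, -1, 2], [0, x - 4, 0], [-2, -1, x - 2]].

Expanding det(xI - A) along the first row:
det(xI - A) = + (x - 6)·det([[x - 4, 0], [-1, x - 2]]) - (-1)·det([[0, 0], [-2, x - 2]]) + (2)·det([[0, x - 4], [-2, -1]]).

Evaluating gives χ_A(x) = x^3 - 12x^2 + 48x - 64 = (x - 4)^3.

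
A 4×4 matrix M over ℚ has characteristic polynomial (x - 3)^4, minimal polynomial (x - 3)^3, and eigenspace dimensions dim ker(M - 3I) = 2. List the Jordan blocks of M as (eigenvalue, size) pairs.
Jordan blocks: (3, 3), (3, 1)

λ = 3: algebraic multiplicity 4 (exponent in χ_M), largest block size 3 (exponent in m_M), 2 blocks (geometric multiplicity). These force block sizes [3, 1].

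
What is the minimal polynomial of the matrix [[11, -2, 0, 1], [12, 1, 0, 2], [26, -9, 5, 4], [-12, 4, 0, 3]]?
The characteristic polynomial factors as (x - 5)^4. The minimal polynomial is ∏(x - λ)^{k_λ} where k_λ is the size of the largest Jordan block at λ.

For λ = 5: rank(A - 5I) = 2, and the largest Jordan block has size 2 (the smallest k with rank((A - 5I)^k) = rank((A - 5I)^(k+1))).

So m_A(x) = (x - 5)^2.

m_A(x) = (x - 5)^2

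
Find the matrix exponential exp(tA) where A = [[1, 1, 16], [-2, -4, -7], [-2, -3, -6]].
e^{tA} = [[(-9*t^2 + 4*t + 1)*e^{-3*t}, t*(2 - 45*t)*e^{-3*t}/2, t*(9*t + 32)*e^{-3*t}/2], [2*t*(2*t - 1)*e^{-3*t}, (10*t^2 - t + 1)*e^{-3*t}, t*(-2*t - 7)*e^{-3*t}], [2*t*(t - 1)*e^{-3*t}, t*(5*t - 3)*e^{-3*t}, (-t^2 - 3*t + 1)*e^{-3*t}]]

A has Jordan form J = [[-3, 1, 0], [0, -3, 1], [0, 0, -3]] with A = PJP^{-1}, so e^{tA} = P e^{tJ} P^{-1}.

For a Jordan block J_k(λ), e^{tJ_k(λ)} = e^{λt} · (I + tN + t^2 N^2/2! + ... + t^{k-1} N^{k-1}/(k-1)!) where N is the nilpotent superdiagonal part.

Assembling the blocks and conjugating back gives the entries of e^{tA} as shown above.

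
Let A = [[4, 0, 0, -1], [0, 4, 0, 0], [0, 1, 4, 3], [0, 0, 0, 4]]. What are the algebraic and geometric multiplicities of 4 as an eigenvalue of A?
The characteristic polynomial is (x - 4)^4, so the factor x - 4 appears with exponent 4: the algebraic multiplicity is 4.

rank(A - 4I) = 2, so the eigenspace has dimension 4 - 2 = 2: the geometric multiplicity is 2.

Since 2 < 4, A is not diagonalizable.

algebraic multiplicity 4, geometric multiplicity 2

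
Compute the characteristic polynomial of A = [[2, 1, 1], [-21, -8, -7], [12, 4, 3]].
χ_A(x) = (x + 1)^3

xI - A = [[x - 2, -1, -1], [21, x + 8, 7], [-12, -4, x - 3]].

Expanding det(xI - A) along the first row:
det(xI - A) = + (x - 2)·det([[x + 8, 7], [-4, x - 3]]) - (-1)·det([[21, 7], [-12, x - 3]]) + (-1)·det([[21, x + 8], [-12, -4]]).

Evaluating gives χ_A(x) = x^3 + 3x^2 + 3x + 1 = (x + 1)^3.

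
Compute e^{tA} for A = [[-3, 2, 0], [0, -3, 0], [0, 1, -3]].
A has Jordan form J = [[-3, 1, 0], [0, -3, 0], [0, 0, -3]] with A = PJP^{-1}, so e^{tA} = P e^{tJ} P^{-1}.

For a Jordan block J_k(λ), e^{tJ_k(λ)} = e^{λt} · (I + tN + t^2 N^2/2! + ... + t^{k-1} N^{k-1}/(k-1)!) where N is the nilpotent superdiagonal part.

Assembling the blocks and conjugating back gives the entries of e^{tA} as shown above.

e^{tA} = [[e^{-3*t}, 2*t*e^{-3*t}, 0], [0, e^{-3*t}, 0], [0, t*e^{-3*t}, e^{-3*t}]]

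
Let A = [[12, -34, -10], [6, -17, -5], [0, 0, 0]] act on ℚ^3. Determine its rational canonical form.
R = [[0, 0, 0], [0, 0, 0], [0, 1, -5]]

The invariant factors of A (the non-unit diagonal entries of the Smith normal form of xI - A over ℚ[x]) are x, x(x + 5), each dividing the next. The characteristic polynomial is their product, x^2(x + 5).

The rational canonical form is the block-diagonal matrix of companion matrices C(f_i):
R = [[0, 0, 0], [0, 0, 0], [0, 1, -5]].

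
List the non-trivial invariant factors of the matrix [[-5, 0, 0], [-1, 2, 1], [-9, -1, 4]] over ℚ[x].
(x - 3)^2(x + 5)

The Jordan structure of A has elementary divisors (x + 5), (x - 3)^2. Arranging the block sizes at each eigenvalue in decreasing order and taking row products gives the invariant factors.

Invariant factors (smallest first, each dividing the next): (x - 3)^2(x + 5).

Check: the last factor (x - 3)^2(x + 5) is the minimal polynomial, and the product (x - 3)^2(x + 5) is the characteristic polynomial.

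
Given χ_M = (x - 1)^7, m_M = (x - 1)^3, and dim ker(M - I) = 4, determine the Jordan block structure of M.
Jordan blocks: (1, 3), (1, 2), (1, 1), (1, 1)

λ = 1: algebraic multiplicity 7 (exponent in χ_M), largest block size 3 (exponent in m_M), 4 blocks (geometric multiplicity). These force block sizes [3, 2, 1, 1].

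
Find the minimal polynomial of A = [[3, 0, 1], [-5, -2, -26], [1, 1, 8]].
The characteristic polynomial factors as (x - 3)^3. The minimal polynomial is ∏(x - λ)^{k_λ} where k_λ is the size of the largest Jordan block at λ.

For λ = 3: rank(A - 3I) = 2, and the largest Jordan block has size 3 (the smallest k with rank((A - 3I)^k) = rank((A - 3I)^(k+1))).

So m_A(x) = (x - 3)^3.

m_A(x) = (x - 3)^3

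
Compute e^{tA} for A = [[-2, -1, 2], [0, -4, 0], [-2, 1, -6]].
A has Jordan form J = [[-4, 1, 0], [0, -4, 0], [0, 0, -4]] with A = PJP^{-1}, so e^{tA} = P e^{tJ} P^{-1}.

For a Jordan block J_k(λ), e^{tJ_k(λ)} = e^{λt} · (I + tN + t^2 N^2/2! + ... + t^{k-1} N^{k-1}/(k-1)!) where N is the nilpotent superdiagonal part.

Assembling the blocks and conjugating back gives the entries of e^{tA} as shown above.

e^{tA} = [[(2*t + 1)*e^{-4*t}, -t*e^{-4*t}, 2*t*e^{-4*t}], [0, e^{-4*t}, 0], [-2*t*e^{-4*t}, t*e^{-4*t}, (1 - 2*t)*e^{-4*t}]]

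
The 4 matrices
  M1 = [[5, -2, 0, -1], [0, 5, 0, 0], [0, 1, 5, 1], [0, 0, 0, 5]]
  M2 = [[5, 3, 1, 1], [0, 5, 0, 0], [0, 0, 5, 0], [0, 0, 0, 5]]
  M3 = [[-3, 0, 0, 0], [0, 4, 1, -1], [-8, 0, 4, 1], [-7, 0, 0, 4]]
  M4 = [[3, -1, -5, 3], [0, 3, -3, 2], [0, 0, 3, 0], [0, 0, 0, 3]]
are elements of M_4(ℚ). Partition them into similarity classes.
4 classes: {M1}, {M2}, {M3}, {M4}

Characteristic polynomials: χ_{M1} = (x - 5)^4, χ_{M2} = (x - 5)^4, χ_{M3} = (x - 4)^3(x + 3), χ_{M4} = (x - 3)^4.

{M1}: invariant factors (x - 5)^2, (x - 5)^2.

{M2}: invariant factors x - 5, x - 5, (x - 5)^2.

{M3}: invariant factors (x - 4)^3(x + 3).

{M4}: invariant factors x - 3, (x - 3)^3.

Matrices are similar if and only if their invariant-factor lists agree; the partition into similarity classes is {M1}, {M2}, {M3}, {M4}.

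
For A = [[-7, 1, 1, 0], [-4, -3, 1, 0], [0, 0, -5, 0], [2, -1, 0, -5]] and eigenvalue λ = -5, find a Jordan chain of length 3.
v_1 = [[0, 0, 1, 0]]^T, v_2 = [[1, 1, 0, 0]]^T, v_3 = [[-1, -2, 0, 1]]^T

We seek v_1 ∈ ker((A + 5I)^3) \ ker((A + 5I)^2), then set v_{i+1} = (A + 5I) v_i.

One such chain is v_1 = [[0, 0, 1, 0]]^T, v_2 = [[1, 1, 0, 0]]^T, v_3 = [[-1, -2, 0, 1]]^T. Check: (A + 5I) v_3 = [[0, 0, 0, 0]]^T = 0.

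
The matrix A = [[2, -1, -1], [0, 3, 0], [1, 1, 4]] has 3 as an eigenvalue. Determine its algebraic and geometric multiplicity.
algebraic multiplicity 3, geometric multiplicity 2

The characteristic polynomial is (x - 3)^3, so the factor x - 3 appears with exponent 3: the algebraic multiplicity is 3.

rank(A - 3I) = 1, so the eigenspace has dimension 3 - 1 = 2: the geometric multiplicity is 2.

Since 2 < 3, A is not diagonalizable.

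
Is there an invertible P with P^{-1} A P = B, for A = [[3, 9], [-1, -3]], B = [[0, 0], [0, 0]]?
No.

Both have characteristic polynomial x^2, but the minimal polynomial of A is x^2 while the minimal polynomial of B is x. The minimal polynomial is a similarity invariant, so A and B are not similar.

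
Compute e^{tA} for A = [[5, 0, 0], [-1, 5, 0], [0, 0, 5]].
A has Jordan form J = [[5, 1, 0], [0, 5, 0], [0, 0, 5]] with A = PJP^{-1}, so e^{tA} = P e^{tJ} P^{-1}.

For a Jordan block J_k(λ), e^{tJ_k(λ)} = e^{λt} · (I + tN + t^2 N^2/2! + ... + t^{k-1} N^{k-1}/(k-1)!) where N is the nilpotent superdiagonal part.

Assembling the blocks and conjugating back gives the entries of e^{tA} as shown above.

e^{tA} = [[e^{5*t}, 0, 0], [-t*e^{5*t}, e^{5*t}, 0], [0, 0, e^{5*t}]]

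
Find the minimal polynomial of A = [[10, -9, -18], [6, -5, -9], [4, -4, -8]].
m_A(x) = (x - 1)(x + 2)^2

The characteristic polynomial factors as (x - 1)(x + 2)^2. The minimal polynomial is ∏(x - λ)^{k_λ} where k_λ is the size of the largest Jordan block at λ.

For λ = -2: rank(A + 2I) = 2, and the largest Jordan block has size 2 (the smallest k with rank((A + 2I)^k) = rank((A + 2I)^(k+1))).
For λ = 1: rank(A - I) = 2, and the largest Jordan block has size 1 (the smallest k with rank((A - I)^k) = rank((A - I)^(k+1))).

So m_A(x) = (x - 1)(x + 2)^2.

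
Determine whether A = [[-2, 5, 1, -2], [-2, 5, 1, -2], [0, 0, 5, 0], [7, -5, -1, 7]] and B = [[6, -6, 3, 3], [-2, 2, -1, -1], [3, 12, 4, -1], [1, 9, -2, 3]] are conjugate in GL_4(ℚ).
Two matrices over a field are similar if and only if they have the same invariant factors.

Both A and B have characteristic polynomial x(x - 5)^3 and minimal polynomial x(x - 5)^2. Computing further, both have invariant factors x - 5, x(x - 5)^2. Hence A and B are similar.

Yes.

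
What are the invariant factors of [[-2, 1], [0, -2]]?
The Jordan structure of A has elementary divisors (x + 2)^2. Arranging the block sizes at each eigenvalue in decreasing order and taking row products gives the invariant factors.

Invariant factors (smallest first, each dividing the next): (x + 2)^2.

Check: the last factor (x + 2)^2 is the minimal polynomial, and the product (x + 2)^2 is the characteristic polynomial.

(x + 2)^2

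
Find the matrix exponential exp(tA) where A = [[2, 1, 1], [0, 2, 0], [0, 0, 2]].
A has Jordan form J = [[2, 1, 0], [0, 2, 0], [0, 0, 2]] with A = PJP^{-1}, so e^{tA} = P e^{tJ} P^{-1}.

For a Jordan block J_k(λ), e^{tJ_k(λ)} = e^{λt} · (I + tN + t^2 N^2/2! + ... + t^{k-1} N^{k-1}/(k-1)!) where N is the nilpotent superdiagonal part.

Assembling the blocks and conjugating back gives the entries of e^{tA} as shown above.

e^{tA} = [[e^{2*t}, t*e^{2*t}, t*e^{2*t}], [0, e^{2*t}, 0], [0, 0, e^{2*t}]]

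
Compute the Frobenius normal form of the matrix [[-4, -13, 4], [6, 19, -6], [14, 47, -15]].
R = [[0, 0, -2], [1, 0, -3], [0, 1, 0]]

The invariant factors of A (the non-unit diagonal entries of the Smith normal form of xI - A over ℚ[x]) are x^3 + 3x + 2, each dividing the next. The characteristic polynomial is their product, x^3 + 3x + 2.

The rational canonical form is the block-diagonal matrix of companion matrices C(f_i):
R = [[0, 0, -2], [1, 0, -3], [0, 1, 0]].

Note the characteristic polynomial does not split into linear factors over ℚ, so A has no Jordan form over ℚ; the rational canonical form exists over any field.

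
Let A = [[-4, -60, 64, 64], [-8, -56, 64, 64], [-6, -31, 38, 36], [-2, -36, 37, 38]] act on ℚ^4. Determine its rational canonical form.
The invariant factors of A (the non-unit diagonal entries of the Smith normal form of xI - A over ℚ[x]) are x - 4, (x - 4)^3, each dividing the next. The characteristic polynomial is their product, (x - 4)^4.

The rational canonical form is the block-diagonal matrix of companion matrices C(f_i):
R = [[4, 0, 0, 0], [0, 0, 0, 64], [0, 1, 0, -48], [0, 0, 1, 12]].

R = [[4, 0, 0, 0], [0, 0, 0, 64], [0, 1, 0, -48], [0, 0, 1, 12]]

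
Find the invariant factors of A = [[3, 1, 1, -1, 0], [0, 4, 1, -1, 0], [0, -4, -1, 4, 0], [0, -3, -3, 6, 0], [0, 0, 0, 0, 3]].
The Jordan structure of A has elementary divisors (x - 3)^2, (x - 3), (x - 3), (x - 3). Arranging the block sizes at each eigenvalue in decreasing order and taking row products gives the invariant factors.

Invariant factors (smallest first, each dividing the next): x - 3, x - 3, x - 3, (x - 3)^2.

Check: the last factor (x - 3)^2 is the minimal polynomial, and the product (x - 3)^5 is the characteristic polynomial.

x - 3, x - 3, x - 3, (x - 3)^2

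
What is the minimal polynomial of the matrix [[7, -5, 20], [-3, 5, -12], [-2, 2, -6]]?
The characteristic polynomial factors as (x - 2)^3. The minimal polynomial is ∏(x - λ)^{k_λ} where k_λ is the size of the largest Jordan block at λ.

For λ = 2: rank(A - 2I) = 1, and the largest Jordan block has size 2 (the smallest k with rank((A - 2I)^k) = rank((A - 2I)^(k+1))).

So m_A(x) = (x - 2)^2.

m_A(x) = (x - 2)^2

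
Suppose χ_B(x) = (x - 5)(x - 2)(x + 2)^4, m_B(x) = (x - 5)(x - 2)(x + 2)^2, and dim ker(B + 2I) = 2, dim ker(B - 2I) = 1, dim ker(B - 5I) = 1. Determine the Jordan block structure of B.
Jordan blocks: (-2, 2), (-2, 2), (2, 1), (5, 1)

λ = -2: algebraic multiplicity 4 (exponent in χ_B), largest block size 2 (exponent in m_B), 2 blocks (geometric multiplicity). These force block sizes [2, 2].
λ = 2: algebraic multiplicity 1 (exponent in χ_B), largest block size 1 (exponent in m_B), 1 block (geometric multiplicity). This forces block sizes [1].
λ = 5: algebraic multiplicity 1 (exponent in χ_B), largest block size 1 (exponent in m_B), 1 block (geometric multiplicity). This forces block sizes [1].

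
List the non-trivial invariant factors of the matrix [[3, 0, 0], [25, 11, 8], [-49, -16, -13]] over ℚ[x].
(x - 3)^2(x + 5)

The Jordan structure of A has elementary divisors (x + 5), (x - 3)^2. Arranging the block sizes at each eigenvalue in decreasing order and taking row products gives the invariant factors.

Invariant factors (smallest first, each dividing the next): (x - 3)^2(x + 5).

Check: the last factor (x - 3)^2(x + 5) is the minimal polynomial, and the product (x - 3)^2(x + 5) is the characteristic polynomial.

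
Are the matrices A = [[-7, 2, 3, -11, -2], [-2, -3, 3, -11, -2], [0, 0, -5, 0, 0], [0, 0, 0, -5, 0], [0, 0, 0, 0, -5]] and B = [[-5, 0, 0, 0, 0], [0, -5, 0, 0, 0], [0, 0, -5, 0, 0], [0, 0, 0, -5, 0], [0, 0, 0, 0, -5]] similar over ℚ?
No.

Both have characteristic polynomial (x + 5)^5, but the minimal polynomial of A is (x + 5)^2 while the minimal polynomial of B is x + 5. The minimal polynomial is a similarity invariant, so A and B are not similar.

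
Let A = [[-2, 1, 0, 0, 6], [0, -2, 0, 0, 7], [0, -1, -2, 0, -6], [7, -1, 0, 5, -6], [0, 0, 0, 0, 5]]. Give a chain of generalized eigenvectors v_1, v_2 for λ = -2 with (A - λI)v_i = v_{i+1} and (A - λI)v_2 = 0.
v_1 = [[0, 1, 2, 0, 0]]^T, v_2 = [[1, 0, -1, -1, 0]]^T

We seek v_1 ∈ ker((A + 2I)^2) \ ker(A + 2I), then set v_{i+1} = (A + 2I) v_i.

One such chain is v_1 = [[0, 1, 2, 0, 0]]^T, v_2 = [[1, 0, -1, -1, 0]]^T. Check: (A + 2I) v_2 = [[0, 0, 0, 0, 0]]^T = 0.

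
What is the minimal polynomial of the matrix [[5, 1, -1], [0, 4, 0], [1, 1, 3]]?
The characteristic polynomial factors as (x - 4)^3. The minimal polynomial is ∏(x - λ)^{k_λ} where k_λ is the size of the largest Jordan block at λ.

For λ = 4: rank(A - 4I) = 1, and the largest Jordan block has size 2 (the smallest k with rank((A - 4I)^k) = rank((A - 4I)^(k+1))).

So m_A(x) = (x - 4)^2.

m_A(x) = (x - 4)^2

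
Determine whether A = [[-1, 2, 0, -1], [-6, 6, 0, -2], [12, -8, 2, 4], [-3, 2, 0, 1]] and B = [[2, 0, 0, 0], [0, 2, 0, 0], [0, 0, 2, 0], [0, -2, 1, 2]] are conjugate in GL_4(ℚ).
Two matrices over a field are similar if and only if they have the same invariant factors.

Both A and B have characteristic polynomial (x - 2)^4 and minimal polynomial (x - 2)^2. Computing further, both have invariant factors x - 2, x - 2, (x - 2)^2. Hence A and B are similar.

Yes.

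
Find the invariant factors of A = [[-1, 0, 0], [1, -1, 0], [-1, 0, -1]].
The Jordan structure of A has elementary divisors (x + 1)^2, (x + 1). Arranging the block sizes at each eigenvalue in decreasing order and taking row products gives the invariant factors.

Invariant factors (smallest first, each dividing the next): x + 1, (x + 1)^2.

Check: the last factor (x + 1)^2 is the minimal polynomial, and the product (x + 1)^3 is the characteristic polynomial.

x + 1, (x + 1)^2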